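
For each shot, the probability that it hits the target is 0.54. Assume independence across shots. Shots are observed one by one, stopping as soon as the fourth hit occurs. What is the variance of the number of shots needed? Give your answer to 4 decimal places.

6.3100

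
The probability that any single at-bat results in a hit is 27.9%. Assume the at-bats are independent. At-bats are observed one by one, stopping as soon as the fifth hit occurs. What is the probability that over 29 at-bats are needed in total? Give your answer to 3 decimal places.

0.062

Needing more than 29 at-bats ⇔ fewer than 5 successes in the first 29. With X ~ Binomial(29, 0.279), P(Y > 29) = P(X ≤ 4).
  k=0: C(29,0)·0.279^0·0.721^29 = 0.00008
  k=1: C(29,1)·0.279^1·0.721^28 = 0.00085
  k=2: C(29,2)·0.279^2·0.721^27 = 0.00461
  k=3: C(29,3)·0.279^3·0.721^26 = 0.01607
  k=4: C(29,4)·0.279^4·0.721^25 = 0.04041
P(X ≤ 4) = 0.06202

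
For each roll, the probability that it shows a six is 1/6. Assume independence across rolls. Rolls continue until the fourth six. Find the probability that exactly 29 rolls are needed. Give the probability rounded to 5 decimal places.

0.02650

Y = trial on which the fourth success occurs; negative binomial, r=4, p=0.166667.
P(Y=29) = C(28,3) · p^4 · (1−p)^25
= 3276 · 0.0007716 · 0.010483 = 0.0264977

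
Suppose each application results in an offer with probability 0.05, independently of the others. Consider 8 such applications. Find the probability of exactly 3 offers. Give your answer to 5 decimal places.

X ~ Binomial(n=8, p=0.05).
P(X=3) = C(8,3) · p^3 · (1−p)^5
= 56 · 0.000125 · 0.77378 = 0.0054165

0.00542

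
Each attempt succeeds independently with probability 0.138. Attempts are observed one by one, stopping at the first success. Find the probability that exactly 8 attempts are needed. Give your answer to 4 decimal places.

Geometric (trials to first success), p = 0.138.
P(Y = 8) = (1−p)^7 · p = 0.35363 · 0.138 = 0.048801

0.0488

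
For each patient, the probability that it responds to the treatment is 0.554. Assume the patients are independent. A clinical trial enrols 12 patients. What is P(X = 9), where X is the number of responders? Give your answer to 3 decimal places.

0.096

X ~ Binomial(n=12, p=0.554).
P(X=9) = C(12,9) · p^9 · (1−p)^3
= 220 · 0.0049157 · 0.088717 = 0.09594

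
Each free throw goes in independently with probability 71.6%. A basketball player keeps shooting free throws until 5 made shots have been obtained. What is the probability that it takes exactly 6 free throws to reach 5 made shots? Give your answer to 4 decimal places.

Y = trial on which the fifth success occurs; negative binomial, r=5, p=0.716.
P(Y=6) = C(5,4) · p^5 · (1−p)^1
= 5 · 0.18818 · 0.284 = 0.267210

0.2672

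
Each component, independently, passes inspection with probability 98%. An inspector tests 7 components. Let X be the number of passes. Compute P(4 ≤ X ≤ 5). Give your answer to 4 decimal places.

0.0079

X ~ Binomial(7, 0.98); P(4 ≤ X ≤ 5) = Σ C(7,k) p^k (1−p)^(7−k) over k:
  k=4: C(7,4)·0.98^4·0.02^3 = 0.000258
  k=5: C(7,5)·0.98^5·0.02^2 = 0.007593
Total = 0.007851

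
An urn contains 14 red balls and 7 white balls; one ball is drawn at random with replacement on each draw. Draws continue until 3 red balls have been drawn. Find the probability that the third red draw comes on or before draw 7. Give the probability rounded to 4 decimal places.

Finishing within 7 draws ⇔ at least 3 successes in the first 7. With X ~ Binomial(7, 0.666667), P(Y ≤ 7) = 1 − P(X ≤ 2).
  k=0: C(7,0)·0.666667^0·0.333333^7 = 0.000457
  k=1: C(7,1)·0.666667^1·0.333333^6 = 0.006401
  k=2: C(7,2)·0.666667^2·0.333333^5 = 0.038409
1 − 0.045267 = 0.954733

0.9547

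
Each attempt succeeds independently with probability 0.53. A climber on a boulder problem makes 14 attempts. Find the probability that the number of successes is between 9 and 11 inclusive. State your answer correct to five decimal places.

0.27196

X ~ Binomial(14, 0.53); P(9 ≤ X ≤ 11) = Σ C(14,k) p^k (1−p)^(14−k) over k:
  k=9: C(14,9)·0.53^9·0.47^5 = 0.1515082
  k=10: C(14,10)·0.53^10·0.47^4 = 0.0854248
  k=11: C(14,11)·0.53^11·0.47^3 = 0.0350291
Total = 0.2719622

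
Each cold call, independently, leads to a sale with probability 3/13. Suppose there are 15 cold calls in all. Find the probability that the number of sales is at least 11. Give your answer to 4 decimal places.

0.0001

X ~ Binomial(15, 0.230769); P(X ≥ 11) = Σ C(15,k) p^k (1−p)^(15−k) over k:
  k=11: C(15,11)·0.230769^11·0.769231^4 = 0.000047
  k=12: C(15,12)·0.230769^12·0.769231^3 = 0.000005
  k=13: C(15,13)·0.230769^13·0.769231^2 = 0.000000
  k=14: C(15,14)·0.230769^14·0.769231^1 = 0.000000
  k=15: C(15,15)·0.230769^15·0.769231^0 = 0.000000
Total = 0.000052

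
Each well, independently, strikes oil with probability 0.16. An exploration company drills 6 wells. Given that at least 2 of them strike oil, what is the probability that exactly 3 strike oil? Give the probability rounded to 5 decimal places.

X ~ Binomial(6, 0.16). Want P(X=3 | X≥2) = P(X=3) / P(X≥2).
P(X=3) = C(6,3)·0.16^3·0.84^3 = 0.0485543
P(X≥2) = 1 − 0.3512980 − 0.4014835 = 0.2472185
Ratio = 0.0485543 / 0.2472185 = 0.1964024

0.19640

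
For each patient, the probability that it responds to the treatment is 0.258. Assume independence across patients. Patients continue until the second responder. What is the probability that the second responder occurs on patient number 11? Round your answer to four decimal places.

0.0454

Y = trial on which the second success occurs; negative binomial, r=2, p=0.258.
P(Y=11) = C(10,1) · p^2 · (1−p)^9
= 10 · 0.066564 · 0.068177 = 0.045381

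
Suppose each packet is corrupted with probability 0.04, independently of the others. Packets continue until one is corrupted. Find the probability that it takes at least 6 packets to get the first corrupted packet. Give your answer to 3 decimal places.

0.815

Y = number of packets to the first success; geometric, p = 0.04.
P(Y > 5) = P(first 5 all fail) = (1−p)^5 = 0.81537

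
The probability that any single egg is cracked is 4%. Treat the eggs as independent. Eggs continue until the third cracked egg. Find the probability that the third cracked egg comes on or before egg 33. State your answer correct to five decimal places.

Finishing within 33 eggs ⇔ at least 3 successes in the first 33. With X ~ Binomial(33, 0.04), P(Y ≤ 33) = 1 − P(X ≤ 2).
  k=0: C(33,0)·0.04^0·0.96^33 = 0.2599864
  k=1: C(33,1)·0.04^1·0.96^32 = 0.3574813
  k=2: C(33,2)·0.04^2·0.96^31 = 0.2383209
1 − 0.8557887 = 0.1442113

0.14421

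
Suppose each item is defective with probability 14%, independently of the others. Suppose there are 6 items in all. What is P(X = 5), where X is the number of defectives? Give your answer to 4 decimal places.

0.0003

X ~ Binomial(n=6, p=0.14).
P(X=5) = C(6,5) · p^5 · (1−p)^1
= 6 · 5.3782e-05 · 0.86 = 0.000278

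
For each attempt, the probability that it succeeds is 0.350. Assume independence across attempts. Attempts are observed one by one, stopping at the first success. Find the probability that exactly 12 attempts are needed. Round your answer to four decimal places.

0.0031

Geometric (trials to first success), p = 0.35.
P(Y = 12) = (1−p)^11 · p = 0.0087508 · 0.35 = 0.003063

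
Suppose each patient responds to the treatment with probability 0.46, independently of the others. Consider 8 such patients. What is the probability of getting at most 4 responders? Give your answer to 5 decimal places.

X ~ Binomial(8, 0.46); P(X ≤ 4) = Σ C(8,k) p^k (1−p)^(8−k) over k:
  k=0: C(8,0)·0.46^0·0.54^8 = 0.0072302
  k=1: C(8,1)·0.46^1·0.54^7 = 0.0492724
  k=2: C(8,2)·0.46^2·0.54^6 = 0.1469049
  k=3: C(8,3)·0.46^3·0.54^5 = 0.2502824
  k=4: C(8,4)·0.46^4·0.54^4 = 0.2665044
Total = 0.7201944

0.72019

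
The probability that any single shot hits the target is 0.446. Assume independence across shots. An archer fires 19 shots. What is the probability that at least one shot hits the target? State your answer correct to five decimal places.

P(at least one) = 1 − P(none) = 1 − (1 − 0.446)^19
= 1 − 0.0000134 = 0.9999866

0.99999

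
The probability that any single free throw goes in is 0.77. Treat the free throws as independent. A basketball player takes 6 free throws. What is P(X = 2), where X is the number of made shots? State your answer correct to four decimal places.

0.0249

X ~ Binomial(n=6, p=0.77).
P(X=2) = C(6,2) · p^2 · (1−p)^4
= 15 · 0.5929 · 0.0027984 = 0.024888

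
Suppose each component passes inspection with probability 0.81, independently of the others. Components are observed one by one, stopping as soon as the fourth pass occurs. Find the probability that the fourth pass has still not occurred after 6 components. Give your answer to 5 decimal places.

0.08698

Needing more than 6 components ⇔ fewer than 4 successes in the first 6. With X ~ Binomial(6, 0.81), P(Y > 6) = P(X ≤ 3).
  k=0: C(6,0)·0.81^0·0.19^6 = 0.0000470
  k=1: C(6,1)·0.81^1·0.19^5 = 0.0012034
  k=2: C(6,2)·0.81^2·0.19^4 = 0.0128255
  k=3: C(6,3)·0.81^3·0.19^3 = 0.0729031
P(X ≤ 3) = 0.0869790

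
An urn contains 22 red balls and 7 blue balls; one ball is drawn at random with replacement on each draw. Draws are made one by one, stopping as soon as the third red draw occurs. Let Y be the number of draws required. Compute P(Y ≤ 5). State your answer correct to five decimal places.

Finishing within 5 draws ⇔ at least 3 successes in the first 5. With X ~ Binomial(5, 0.758621), P(Y ≤ 5) = 1 − P(X ≤ 2).
  k=0: C(5,0)·0.758621^0·0.241379^5 = 0.0008194
  k=1: C(5,1)·0.758621^1·0.241379^4 = 0.0128764
  k=2: C(5,2)·0.758621^2·0.241379^3 = 0.0809374
1 − 0.0946333 = 0.9053667

0.90537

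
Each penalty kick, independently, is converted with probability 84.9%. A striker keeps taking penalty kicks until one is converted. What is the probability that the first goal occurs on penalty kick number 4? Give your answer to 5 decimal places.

0.00292

Geometric (trials to first success), p = 0.849.
P(Y = 4) = (1−p)^3 · p = 0.003443 · 0.849 = 0.0029231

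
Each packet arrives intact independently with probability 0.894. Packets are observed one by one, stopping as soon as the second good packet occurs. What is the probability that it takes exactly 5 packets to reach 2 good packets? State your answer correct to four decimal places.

0.0038

Y = trial on which the second success occurs; negative binomial, r=2, p=0.894.
P(Y=5) = C(4,1) · p^2 · (1−p)^3
= 4 · 0.79924 · 0.001191 = 0.003808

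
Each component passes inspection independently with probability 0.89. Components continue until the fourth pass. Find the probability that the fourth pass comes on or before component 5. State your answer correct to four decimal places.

0.9035

Finishing within 5 components ⇔ at least 4 successes in the first 5. With X ~ Binomial(5, 0.89), P(Y ≤ 5) = 1 − P(X ≤ 3).
  k=0: C(5,0)·0.89^0·0.11^5 = 0.000016
  k=1: C(5,1)·0.89^1·0.11^4 = 0.000652
  k=2: C(5,2)·0.89^2·0.11^3 = 0.010543
  k=3: C(5,3)·0.89^3·0.11^2 = 0.085301
1 − 0.096512 = 0.903488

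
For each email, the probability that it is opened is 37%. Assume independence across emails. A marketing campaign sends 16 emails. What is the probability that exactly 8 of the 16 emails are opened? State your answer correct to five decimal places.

X ~ Binomial(n=16, p=0.37).
P(X=8) = C(16,8) · p^8 · (1−p)^8
= 12870 · 0.00035125 · 0.024816 = 0.1121803

0.11218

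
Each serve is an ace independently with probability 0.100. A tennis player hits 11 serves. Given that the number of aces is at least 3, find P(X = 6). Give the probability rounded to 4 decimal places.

0.0030

X ~ Binomial(11, 0.10). Want P(X=6 | X≥3) = P(X=6) / P(X≥3).
P(X=6) = C(11,6)·0.10^6·0.90^5 = 0.000273
P(X≥3) = 1 − 0.313811 − 0.383546 − 0.213081 = 0.089562
Ratio = 0.000273 / 0.089562 = 0.003046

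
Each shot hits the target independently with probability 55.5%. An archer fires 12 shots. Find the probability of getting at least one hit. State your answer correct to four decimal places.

P(at least one) = 1 − P(none) = 1 − (1 − 0.555)^12
= 1 − 0.000060 = 0.999940

0.9999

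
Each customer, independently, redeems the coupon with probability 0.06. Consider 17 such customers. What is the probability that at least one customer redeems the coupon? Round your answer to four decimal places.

0.6507

P(at least one) = 1 − P(none) = 1 − (1 − 0.06)^17
= 1 − 0.349280 = 0.650720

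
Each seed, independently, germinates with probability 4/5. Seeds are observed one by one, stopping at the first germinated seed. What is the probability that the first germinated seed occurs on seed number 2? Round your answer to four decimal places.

Geometric (trials to first success), p = 0.80.
P(Y = 2) = (1−p)^1 · p = 0.2 · 0.80 = 0.160000

0.1600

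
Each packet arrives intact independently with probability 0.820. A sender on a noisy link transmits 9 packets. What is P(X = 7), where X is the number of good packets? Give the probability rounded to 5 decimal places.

X ~ Binomial(n=9, p=0.82).
P(X=7) = C(9,7) · p^7 · (1−p)^2
= 36 · 0.24929 · 0.0324 = 0.2907666

0.29077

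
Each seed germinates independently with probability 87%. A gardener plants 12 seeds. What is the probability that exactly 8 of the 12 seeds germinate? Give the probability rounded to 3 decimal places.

0.046

X ~ Binomial(n=12, p=0.87).
P(X=8) = C(12,8) · p^8 · (1−p)^4
= 495 · 0.32821 · 0.00028561 = 0.04640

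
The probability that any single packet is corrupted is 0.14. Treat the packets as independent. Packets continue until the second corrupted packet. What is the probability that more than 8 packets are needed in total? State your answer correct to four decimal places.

Needing more than 8 packets ⇔ fewer than 2 successes in the first 8. With X ~ Binomial(8, 0.14), P(Y > 8) = P(X ≤ 1).
  k=0: C(8,0)·0.14^0·0.86^8 = 0.299218
  k=1: C(8,1)·0.14^1·0.86^7 = 0.389679
P(X ≤ 1) = 0.688897

0.6889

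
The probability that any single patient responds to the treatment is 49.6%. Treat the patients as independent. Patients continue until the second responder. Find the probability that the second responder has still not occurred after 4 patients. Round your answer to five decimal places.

Needing more than 4 patients ⇔ fewer than 2 successes in the first 4. With X ~ Binomial(4, 0.496), P(Y > 4) = P(X ≤ 1).
  k=0: C(4,0)·0.496^0·0.504^4 = 0.0645241
  k=1: C(4,1)·0.496^1·0.504^3 = 0.2539997
P(X ≤ 1) = 0.3185239

0.31852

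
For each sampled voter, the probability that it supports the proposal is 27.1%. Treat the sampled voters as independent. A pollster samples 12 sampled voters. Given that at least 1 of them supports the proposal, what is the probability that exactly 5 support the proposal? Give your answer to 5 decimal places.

X ~ Binomial(12, 0.271). Want P(X=5 | X≥1) = P(X=5) / P(X≥1).
P(X=5) = C(12,5)·0.271^5·0.729^7 = 0.1266672
P(X≥1) = 1 − 0.0225284 = 0.9774716
Ratio = 0.1266672 / 0.9774716 = 0.1295866

0.12959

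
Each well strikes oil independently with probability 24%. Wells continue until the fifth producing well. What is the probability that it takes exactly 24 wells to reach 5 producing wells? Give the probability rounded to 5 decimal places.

Y = trial on which the fifth success occurs; negative binomial, r=5, p=0.24.
P(Y=24) = C(23,4) · p^5 · (1−p)^19
= 8855 · 0.00079626 · 0.0054382 = 0.0383445

0.03834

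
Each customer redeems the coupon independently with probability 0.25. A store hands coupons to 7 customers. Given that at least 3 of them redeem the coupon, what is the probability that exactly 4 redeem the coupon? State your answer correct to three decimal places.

X ~ Binomial(7, 0.25). Want P(X=4 | X≥3) = P(X=4) / P(X≥3).
P(X=4) = C(7,4)·0.25^4·0.75^3 = 0.05768
P(X≥3) = 1 − 0.13348 − 0.31146 − 0.31146 = 0.24359
Ratio = 0.05768 / 0.24359 = 0.23678

0.237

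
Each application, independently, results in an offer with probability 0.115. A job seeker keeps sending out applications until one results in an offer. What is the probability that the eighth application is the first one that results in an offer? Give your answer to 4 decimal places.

0.0489

Geometric (trials to first success), p = 0.115.
P(Y = 8) = (1−p)^7 · p = 0.42521 · 0.115 = 0.048899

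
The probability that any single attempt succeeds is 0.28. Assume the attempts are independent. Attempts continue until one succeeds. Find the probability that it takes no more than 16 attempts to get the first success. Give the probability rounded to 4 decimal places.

Y = number of attempts to the first success; geometric, p = 0.28.
P(Y ≤ 16) = 1 − (1−p)^16 = 1 − 0.005216 = 0.994784

0.9948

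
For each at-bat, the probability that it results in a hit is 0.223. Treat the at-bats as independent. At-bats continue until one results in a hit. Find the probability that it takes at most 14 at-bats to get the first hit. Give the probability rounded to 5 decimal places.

0.97077

Y = number of at-bats to the first success; geometric, p = 0.223.
P(Y ≤ 14) = 1 − (1−p)^14 = 1 − 0.0292344 = 0.9707656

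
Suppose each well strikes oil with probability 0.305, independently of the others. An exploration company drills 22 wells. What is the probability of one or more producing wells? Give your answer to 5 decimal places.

0.99967

P(at least one) = 1 − P(none) = 1 − (1 − 0.305)^22
= 1 − 0.0003339 = 0.9996661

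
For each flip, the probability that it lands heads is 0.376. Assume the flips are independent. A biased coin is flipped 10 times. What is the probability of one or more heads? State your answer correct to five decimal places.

0.99105

P(at least one) = 1 − P(none) = 1 − (1 − 0.376)^10
= 1 − 0.0089505 = 0.9910495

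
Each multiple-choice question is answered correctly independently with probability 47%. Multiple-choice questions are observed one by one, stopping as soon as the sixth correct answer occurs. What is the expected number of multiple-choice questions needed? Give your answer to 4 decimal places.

Y = total multiple-choice questions until the sixth success; negative binomial with r=6, p=0.47.
E[Y] = r / p = 6 / 0.47 = 12.765957

12.7660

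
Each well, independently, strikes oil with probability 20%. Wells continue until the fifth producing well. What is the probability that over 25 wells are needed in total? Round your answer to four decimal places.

Needing more than 25 wells ⇔ fewer than 5 successes in the first 25. With X ~ Binomial(25, 0.20), P(Y > 25) = P(X ≤ 4).
  k=0: C(25,0)·0.20^0·0.80^25 = 0.003778
  k=1: C(25,1)·0.20^1·0.80^24 = 0.023612
  k=2: C(25,2)·0.20^2·0.80^23 = 0.070835
  k=3: C(25,3)·0.20^3·0.80^22 = 0.135768
  k=4: C(25,4)·0.20^4·0.80^21 = 0.186681
P(X ≤ 4) = 0.420674

0.4207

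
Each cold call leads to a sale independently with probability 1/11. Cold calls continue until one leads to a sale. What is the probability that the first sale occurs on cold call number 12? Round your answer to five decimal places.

Geometric (trials to first success), p = 0.090909.
P(Y = 12) = (1−p)^11 · p = 0.35049 · 0.090909 = 0.0318631

0.03186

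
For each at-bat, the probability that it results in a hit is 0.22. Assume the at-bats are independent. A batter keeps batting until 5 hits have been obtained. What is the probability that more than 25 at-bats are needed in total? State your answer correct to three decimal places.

0.328

Needing more than 25 at-bats ⇔ fewer than 5 successes in the first 25. With X ~ Binomial(25, 0.22), P(Y > 25) = P(X ≤ 4).
  k=0: C(25,0)·0.22^0·0.78^25 = 0.00201
  k=1: C(25,1)·0.22^1·0.78^24 = 0.01415
  k=2: C(25,2)·0.22^2·0.78^23 = 0.04788
  k=3: C(25,3)·0.22^3·0.78^22 = 0.10353
  k=4: C(25,4)·0.22^4·0.78^21 = 0.16061
P(X ≤ 4) = 0.32817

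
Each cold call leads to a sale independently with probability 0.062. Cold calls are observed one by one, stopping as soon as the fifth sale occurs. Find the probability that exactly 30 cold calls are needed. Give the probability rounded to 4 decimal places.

0.0044

Y = trial on which the fifth success occurs; negative binomial, r=5, p=0.062.
P(Y=30) = C(29,4) · p^5 · (1−p)^25
= 23751 · 9.1613e-07 · 0.20187 = 0.004392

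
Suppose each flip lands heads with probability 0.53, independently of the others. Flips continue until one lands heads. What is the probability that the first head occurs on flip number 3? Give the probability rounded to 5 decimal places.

0.11708

Geometric (trials to first success), p = 0.53.
P(Y = 3) = (1−p)^2 · p = 0.2209 · 0.53 = 0.1170770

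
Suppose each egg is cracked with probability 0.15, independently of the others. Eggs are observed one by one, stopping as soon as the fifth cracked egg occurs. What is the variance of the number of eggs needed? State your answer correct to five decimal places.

188.88889

Y = total eggs until the fifth success; negative binomial with r=5, p=0.15.
Var(Y) = r(1−p)/p² = 5·0.85 / 0.15² = 188.8888889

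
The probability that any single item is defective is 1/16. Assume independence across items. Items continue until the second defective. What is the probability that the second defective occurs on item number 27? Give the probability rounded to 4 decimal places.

Y = trial on which the second success occurs; negative binomial, r=2, p=0.0625.
P(Y=27) = C(26,1) · p^2 · (1−p)^25
= 26 · 0.0039062 · 0.1992 = 0.020231

0.0202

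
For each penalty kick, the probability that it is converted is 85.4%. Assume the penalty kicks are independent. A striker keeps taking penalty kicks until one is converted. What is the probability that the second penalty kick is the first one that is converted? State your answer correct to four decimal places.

Geometric (trials to first success), p = 0.854.
P(Y = 2) = (1−p)^1 · p = 0.146 · 0.854 = 0.124684

0.1247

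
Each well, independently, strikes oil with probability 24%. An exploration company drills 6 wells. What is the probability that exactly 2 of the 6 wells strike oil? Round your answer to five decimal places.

X ~ Binomial(n=6, p=0.24).
P(X=2) = C(6,2) · p^2 · (1−p)^4
= 15 · 0.0576 · 0.33362 = 0.2882492

0.28825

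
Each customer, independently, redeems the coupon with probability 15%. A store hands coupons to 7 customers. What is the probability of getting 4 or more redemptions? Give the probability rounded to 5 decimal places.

X ~ Binomial(7, 0.15); P(X ≥ 4) = Σ C(7,k) p^k (1−p)^(7−k) over k:
  k=4: C(7,4)·0.15^4·0.85^3 = 0.0108815
  k=5: C(7,5)·0.15^5·0.85^2 = 0.0011522
  k=6: C(7,6)·0.15^6·0.85^1 = 0.0000678
  k=7: C(7,7)·0.15^7·0.85^0 = 0.0000017
Total = 0.0121032

0.01210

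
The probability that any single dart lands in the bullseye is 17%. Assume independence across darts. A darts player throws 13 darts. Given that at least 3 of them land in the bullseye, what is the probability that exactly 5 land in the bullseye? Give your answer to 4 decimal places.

X ~ Binomial(13, 0.17). Want P(X=5 | X≥3) = P(X=5) / P(X≥3).
P(X=5) = C(13,5)·0.17^5·0.83^8 = 0.041157
P(X≥3) = 1 − 0.088719 − 0.236227 − 0.290303 = 0.384751
Ratio = 0.041157 / 0.384751 = 0.106971

0.1070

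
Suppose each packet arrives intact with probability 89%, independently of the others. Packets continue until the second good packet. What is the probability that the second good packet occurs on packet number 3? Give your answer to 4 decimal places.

0.1743

Y = trial on which the second success occurs; negative binomial, r=2, p=0.89.
P(Y=3) = C(2,1) · p^2 · (1−p)^1
= 2 · 0.7921 · 0.11 = 0.174262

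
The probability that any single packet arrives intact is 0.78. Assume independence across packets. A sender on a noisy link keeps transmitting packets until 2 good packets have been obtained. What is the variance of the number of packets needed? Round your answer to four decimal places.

0.7232

Y = total packets until the second success; negative binomial with r=2, p=0.78.
Var(Y) = r(1−p)/p² = 2·0.22 / 0.78² = 0.723208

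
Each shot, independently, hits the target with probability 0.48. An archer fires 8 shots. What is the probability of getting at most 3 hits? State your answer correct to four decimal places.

0.4078

X ~ Binomial(8, 0.48); P(X ≤ 3) = Σ C(8,k) p^k (1−p)^(8−k) over k:
  k=0: C(8,0)·0.48^0·0.52^8 = 0.005346
  k=1: C(8,1)·0.48^1·0.52^7 = 0.039478
  k=2: C(8,2)·0.48^2·0.52^6 = 0.127544
  k=3: C(8,3)·0.48^3·0.52^5 = 0.235466
Total = 0.407834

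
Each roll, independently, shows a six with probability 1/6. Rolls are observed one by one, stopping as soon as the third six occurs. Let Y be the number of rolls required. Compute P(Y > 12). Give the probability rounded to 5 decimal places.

Needing more than 12 rolls ⇔ fewer than 3 successes in the first 12. With X ~ Binomial(12, 0.166667), P(Y > 12) = P(X ≤ 2).
  k=0: C(12,0)·0.166667^0·0.833333^12 = 0.1121567
  k=1: C(12,1)·0.166667^1·0.833333^11 = 0.2691760
  k=2: C(12,2)·0.166667^2·0.833333^10 = 0.2960936
P(X ≤ 2) = 0.6774262

0.67743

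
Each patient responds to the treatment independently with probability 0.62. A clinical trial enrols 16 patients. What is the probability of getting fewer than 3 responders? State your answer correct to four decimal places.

0.0001

X ~ Binomial(16, 0.62); P(X ≤ 2) = Σ C(16,k) p^k (1−p)^(16−k) over k:
  k=0: C(16,0)·0.62^0·0.38^16 = 0.000000
  k=1: C(16,1)·0.62^1·0.38^15 = 0.000005
  k=2: C(16,2)·0.62^2·0.38^14 = 0.000060
Total = 0.000066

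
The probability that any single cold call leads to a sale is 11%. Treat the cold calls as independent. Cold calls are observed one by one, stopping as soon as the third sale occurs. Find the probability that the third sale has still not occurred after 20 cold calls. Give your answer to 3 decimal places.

0.620

Needing more than 20 cold calls ⇔ fewer than 3 successes in the first 20. With X ~ Binomial(20, 0.11), P(Y > 20) = P(X ≤ 2).
  k=0: C(20,0)·0.11^0·0.89^20 = 0.09723
  k=1: C(20,1)·0.11^1·0.89^19 = 0.24034
  k=2: C(20,2)·0.11^2·0.89^18 = 0.28220
P(X ≤ 2) = 0.61978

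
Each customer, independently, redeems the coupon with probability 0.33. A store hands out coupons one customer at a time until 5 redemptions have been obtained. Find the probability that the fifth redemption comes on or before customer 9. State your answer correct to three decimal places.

0.140

Finishing within 9 customers ⇔ at least 5 successes in the first 9. With X ~ Binomial(9, 0.33), P(Y ≤ 9) = 1 − P(X ≤ 4).
  k=0: C(9,0)·0.33^0·0.67^9 = 0.02721
  k=1: C(9,1)·0.33^1·0.67^8 = 0.12060
  k=2: C(9,2)·0.33^2·0.67^7 = 0.23760
  k=3: C(9,3)·0.33^3·0.67^6 = 0.27307
  k=4: C(9,4)·0.33^4·0.67^5 = 0.20174
1 − 0.86022 = 0.13978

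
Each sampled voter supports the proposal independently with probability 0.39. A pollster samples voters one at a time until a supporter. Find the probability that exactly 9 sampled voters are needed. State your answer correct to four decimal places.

Geometric (trials to first success), p = 0.39.
P(Y = 9) = (1−p)^8 · p = 0.019171 · 0.39 = 0.007477

0.0075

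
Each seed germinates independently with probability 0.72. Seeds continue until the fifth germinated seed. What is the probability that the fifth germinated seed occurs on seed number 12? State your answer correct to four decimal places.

Y = trial on which the fifth success occurs; negative binomial, r=5, p=0.72.
P(Y=12) = C(11,4) · p^5 · (1−p)^7
= 330 · 0.19349 · 0.00013493 = 0.008616

0.0086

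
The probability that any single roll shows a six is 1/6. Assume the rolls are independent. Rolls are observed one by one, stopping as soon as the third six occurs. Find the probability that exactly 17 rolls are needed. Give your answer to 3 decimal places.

0.043

Y = trial on which the third success occurs; negative binomial, r=3, p=0.166667.
P(Y=17) = C(16,2) · p^3 · (1−p)^14
= 120 · 0.0046296 · 0.077887 = 0.04327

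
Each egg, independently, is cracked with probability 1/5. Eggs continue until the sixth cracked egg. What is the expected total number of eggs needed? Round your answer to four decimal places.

30.0000

Y = total eggs until the sixth success; negative binomial with r=6, p=0.20.
E[Y] = r / p = 6 / 0.20 = 30.000000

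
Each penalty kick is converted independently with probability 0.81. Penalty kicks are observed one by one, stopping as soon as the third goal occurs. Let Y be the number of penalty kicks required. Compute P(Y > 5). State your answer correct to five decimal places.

Needing more than 5 penalty kicks ⇔ fewer than 3 successes in the first 5. With X ~ Binomial(5, 0.81), P(Y > 5) = P(X ≤ 2).
  k=0: C(5,0)·0.81^0·0.19^5 = 0.0002476
  k=1: C(5,1)·0.81^1·0.19^4 = 0.0052780
  k=2: C(5,2)·0.81^2·0.19^3 = 0.0450019
P(X ≤ 2) = 0.0505275

0.05053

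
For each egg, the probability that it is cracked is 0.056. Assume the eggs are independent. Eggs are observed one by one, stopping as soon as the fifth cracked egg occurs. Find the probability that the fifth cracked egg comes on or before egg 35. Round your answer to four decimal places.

Finishing within 35 eggs ⇔ at least 5 successes in the first 35. With X ~ Binomial(35, 0.056), P(Y ≤ 35) = 1 − P(X ≤ 4).
  k=0: C(35,0)·0.056^0·0.944^35 = 0.133052
  k=1: C(35,1)·0.056^1·0.944^34 = 0.276251
  k=2: C(35,2)·0.056^2·0.944^33 = 0.278592
  k=3: C(35,3)·0.056^3·0.944^32 = 0.181793
  k=4: C(35,4)·0.056^4·0.944^31 = 0.086275
1 − 0.955963 = 0.044037

0.0440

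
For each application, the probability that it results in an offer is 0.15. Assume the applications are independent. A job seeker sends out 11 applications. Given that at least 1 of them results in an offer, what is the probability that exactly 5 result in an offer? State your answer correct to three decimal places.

X ~ Binomial(11, 0.15). Want P(X=5 | X≥1) = P(X=5) / P(X≥1).
P(X=5) = C(11,5)·0.15^5·0.85^6 = 0.01323
P(X≥1) = 1 − 0.16734 = 0.83266
Ratio = 0.01323 / 0.83266 = 0.01589

0.016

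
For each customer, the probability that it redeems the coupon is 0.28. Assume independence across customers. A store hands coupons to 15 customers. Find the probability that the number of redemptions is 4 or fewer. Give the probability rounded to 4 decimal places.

0.5846

X ~ Binomial(15, 0.28); P(X ≤ 4) = Σ C(15,k) p^k (1−p)^(15−k) over k:
  k=0: C(15,0)·0.28^0·0.72^15 = 0.007244
  k=1: C(15,1)·0.28^1·0.72^14 = 0.042258
  k=2: C(15,2)·0.28^2·0.72^13 = 0.115034
  k=3: C(15,3)·0.28^3·0.72^12 = 0.193854
  k=4: C(15,4)·0.28^4·0.72^11 = 0.226163
Total = 0.584554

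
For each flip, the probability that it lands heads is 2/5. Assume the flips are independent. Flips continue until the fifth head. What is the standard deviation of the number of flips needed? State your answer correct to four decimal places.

4.3301

Y = total flips until the fifth success; negative binomial with r=5, p=0.40.
SD(Y) = √[r(1−p)/p²] = √(18.750000) = 4.330127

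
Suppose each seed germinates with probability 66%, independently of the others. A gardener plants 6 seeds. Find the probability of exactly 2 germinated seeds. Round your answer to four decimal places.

X ~ Binomial(n=6, p=0.66).
P(X=2) = C(6,2) · p^2 · (1−p)^4
= 15 · 0.4356 · 0.013363 = 0.087316

0.0873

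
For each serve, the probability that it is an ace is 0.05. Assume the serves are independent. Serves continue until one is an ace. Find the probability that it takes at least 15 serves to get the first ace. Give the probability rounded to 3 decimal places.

0.488

Y = number of serves to the first success; geometric, p = 0.05.
P(Y > 14) = P(first 14 all fail) = (1−p)^14 = 0.48767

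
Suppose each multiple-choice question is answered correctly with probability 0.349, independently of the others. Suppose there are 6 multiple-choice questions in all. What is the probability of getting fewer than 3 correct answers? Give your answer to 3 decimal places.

0.649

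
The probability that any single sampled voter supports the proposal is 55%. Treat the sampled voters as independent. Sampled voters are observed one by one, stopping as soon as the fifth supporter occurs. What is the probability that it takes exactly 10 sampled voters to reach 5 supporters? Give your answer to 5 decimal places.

0.11702

Y = trial on which the fifth success occurs; negative binomial, r=5, p=0.55.
P(Y=10) = C(9,4) · p^5 · (1−p)^5
= 126 · 0.050328 · 0.018453 = 0.1170164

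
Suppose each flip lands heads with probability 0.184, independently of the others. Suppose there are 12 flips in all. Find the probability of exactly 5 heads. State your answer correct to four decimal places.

X ~ Binomial(n=12, p=0.184).
P(X=5) = C(12,5) · p^5 · (1−p)^7
= 792 · 0.00021091 · 0.2409 = 0.040239

0.0402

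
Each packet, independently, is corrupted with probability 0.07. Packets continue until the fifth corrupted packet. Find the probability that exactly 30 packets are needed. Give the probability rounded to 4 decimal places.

0.0065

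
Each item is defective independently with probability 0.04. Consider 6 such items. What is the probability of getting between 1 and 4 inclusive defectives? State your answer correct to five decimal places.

X ~ Binomial(6, 0.04); P(1 ≤ X ≤ 4) = Σ C(6,k) p^k (1−p)^(6−k) over k:
  k=1: C(6,1)·0.04^1·0.96^5 = 0.1956894
  k=2: C(6,2)·0.04^2·0.96^4 = 0.0203843
  k=3: C(6,3)·0.04^3·0.96^3 = 0.0011325
  k=4: C(6,4)·0.04^4·0.96^2 = 0.0000354
Total = 0.2172416

0.21724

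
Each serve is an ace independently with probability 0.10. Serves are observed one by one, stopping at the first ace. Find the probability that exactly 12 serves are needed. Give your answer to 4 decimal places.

0.0314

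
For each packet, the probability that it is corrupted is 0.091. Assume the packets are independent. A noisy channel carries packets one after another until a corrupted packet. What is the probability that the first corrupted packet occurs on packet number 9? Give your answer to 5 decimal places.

0.04242

Geometric (trials to first success), p = 0.091.
P(Y = 9) = (1−p)^8 · p = 0.46613 · 0.091 = 0.0424182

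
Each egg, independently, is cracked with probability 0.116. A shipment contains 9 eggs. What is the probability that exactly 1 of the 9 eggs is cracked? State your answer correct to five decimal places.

0.38933

X ~ Binomial(n=9, p=0.116).
P(X=1) = C(9,1) · p^1 · (1−p)^8
= 9 · 0.116 · 0.37292 = 0.3893307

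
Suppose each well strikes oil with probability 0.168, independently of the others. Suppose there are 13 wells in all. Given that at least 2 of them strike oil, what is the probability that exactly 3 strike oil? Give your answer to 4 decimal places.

X ~ Binomial(13, 0.168). Want P(X=3 | X≥2) = P(X=3) / P(X≥2).
P(X=3) = C(13,3)·0.168^3·0.832^10 = 0.215540
P(X≥2) = 1 − 0.091538 − 0.240288 = 0.668173
Ratio = 0.215540 / 0.668173 = 0.322580

0.3226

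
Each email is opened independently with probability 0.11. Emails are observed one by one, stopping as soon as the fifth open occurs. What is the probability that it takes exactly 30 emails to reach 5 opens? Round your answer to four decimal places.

Y = trial on which the fifth success occurs; negative binomial, r=5, p=0.11.
P(Y=30) = C(29,4) · p^5 · (1−p)^25
= 23751 · 1.6105e-05 · 0.054294 = 0.020768

0.0208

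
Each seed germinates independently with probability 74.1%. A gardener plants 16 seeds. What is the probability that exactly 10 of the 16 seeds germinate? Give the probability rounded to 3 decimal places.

0.121

X ~ Binomial(n=16, p=0.741).
P(X=10) = C(16,10) · p^10 · (1−p)^6
= 8008 · 0.049909 · 0.00030186 = 0.12064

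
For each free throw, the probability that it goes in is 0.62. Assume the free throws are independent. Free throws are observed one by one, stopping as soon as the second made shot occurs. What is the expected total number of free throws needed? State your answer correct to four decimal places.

Y = total free throws until the second success; negative binomial with r=2, p=0.62.
E[Y] = r / p = 2 / 0.62 = 3.225806

3.2258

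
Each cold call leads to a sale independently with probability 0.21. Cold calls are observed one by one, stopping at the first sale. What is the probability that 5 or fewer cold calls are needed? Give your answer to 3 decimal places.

0.692

Y = number of cold calls to the first success; geometric, p = 0.21.
P(Y ≤ 5) = 1 − (1−p)^5 = 1 − 0.30771 = 0.69229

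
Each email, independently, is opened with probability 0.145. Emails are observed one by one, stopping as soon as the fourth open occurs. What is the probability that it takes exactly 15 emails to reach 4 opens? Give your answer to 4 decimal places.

0.0287

Y = trial on which the fourth success occurs; negative binomial, r=4, p=0.145.
P(Y=15) = C(14,3) · p^4 · (1−p)^11
= 364 · 0.00044205 · 0.1785 = 0.028721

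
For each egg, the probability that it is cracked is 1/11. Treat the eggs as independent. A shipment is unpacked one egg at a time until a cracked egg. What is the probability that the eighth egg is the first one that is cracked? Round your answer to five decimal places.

0.04665

Geometric (trials to first success), p = 0.090909.
P(Y = 8) = (1−p)^7 · p = 0.51316 · 0.090909 = 0.0466507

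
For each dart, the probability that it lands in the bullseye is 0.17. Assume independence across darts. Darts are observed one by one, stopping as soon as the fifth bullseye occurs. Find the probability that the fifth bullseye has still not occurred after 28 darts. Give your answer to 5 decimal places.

0.47052

Needing more than 28 darts ⇔ fewer than 5 successes in the first 28. With X ~ Binomial(28, 0.17), P(Y > 28) = P(X ≤ 4).
  k=0: C(28,0)·0.17^0·0.83^28 = 0.0054223
  k=1: C(28,1)·0.17^1·0.83^27 = 0.0310968
  k=2: C(28,2)·0.17^2·0.83^26 = 0.0859845
  k=3: C(28,3)·0.17^3·0.83^25 = 0.1526311
  k=4: C(28,4)·0.17^4·0.83^24 = 0.1953862
P(X ≤ 4) = 0.4705208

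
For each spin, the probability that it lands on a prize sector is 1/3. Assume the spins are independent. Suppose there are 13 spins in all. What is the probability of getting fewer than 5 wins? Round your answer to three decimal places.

0.552

X ~ Binomial(13, 0.333333); P(X ≤ 4) = Σ C(13,k) p^k (1−p)^(13−k) over k:
  k=0: C(13,0)·0.333333^0·0.666667^13 = 0.00514
  k=1: C(13,1)·0.333333^1·0.666667^12 = 0.03340
  k=2: C(13,2)·0.333333^2·0.666667^11 = 0.10020
  k=3: C(13,3)·0.333333^3·0.666667^10 = 0.18369
  k=4: C(13,4)·0.333333^4·0.666667^9 = 0.22961
Total = 0.55204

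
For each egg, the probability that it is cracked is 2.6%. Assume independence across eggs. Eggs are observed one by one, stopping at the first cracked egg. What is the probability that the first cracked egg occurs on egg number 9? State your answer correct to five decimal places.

Geometric (trials to first success), p = 0.026.
P(Y = 9) = (1−p)^8 · p = 0.80998 · 0.026 = 0.0210594

0.02106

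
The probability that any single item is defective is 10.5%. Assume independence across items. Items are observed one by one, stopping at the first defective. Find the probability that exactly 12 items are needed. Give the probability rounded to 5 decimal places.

0.03099

Geometric (trials to first success), p = 0.105.
P(Y = 12) = (1−p)^11 · p = 0.29516 · 0.105 = 0.0309915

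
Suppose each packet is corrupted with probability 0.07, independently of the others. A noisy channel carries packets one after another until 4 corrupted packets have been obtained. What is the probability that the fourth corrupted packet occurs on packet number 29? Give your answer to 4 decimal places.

Y = trial on which the fourth success occurs; negative binomial, r=4, p=0.07.
P(Y=29) = C(28,3) · p^4 · (1−p)^25
= 3276 · 2.401e-05 · 0.16296 = 0.012818

0.0128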